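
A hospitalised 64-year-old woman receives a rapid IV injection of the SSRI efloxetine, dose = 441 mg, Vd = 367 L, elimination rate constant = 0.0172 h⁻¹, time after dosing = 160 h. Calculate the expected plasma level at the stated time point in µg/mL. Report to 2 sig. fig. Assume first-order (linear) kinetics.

0.077 µg/mL

C₀ = Dose / Vd = 441.0 / 367 = 1.202 mg/L
C = C₀ · e^(−k·t) = 1.202 × e^(−0.01720 × 160)
  = 1.202 × 0.06380 = 0.07669 mg/L
(0.07669 mg/L = 0.07669 µg/mL)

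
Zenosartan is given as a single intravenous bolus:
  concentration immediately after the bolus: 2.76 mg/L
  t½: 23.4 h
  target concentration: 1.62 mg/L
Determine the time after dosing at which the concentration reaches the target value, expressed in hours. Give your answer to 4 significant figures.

17.99 h

k = ln2 / t½ = 0.693147 / 23.4 = 0.02962 h⁻¹
t = ln(C₀ / C) / k = ln(2.760 / 1.62) / 0.02962
  = ln(1.704) / 0.02962 = 0.5330 / 0.02962 = 17.99 h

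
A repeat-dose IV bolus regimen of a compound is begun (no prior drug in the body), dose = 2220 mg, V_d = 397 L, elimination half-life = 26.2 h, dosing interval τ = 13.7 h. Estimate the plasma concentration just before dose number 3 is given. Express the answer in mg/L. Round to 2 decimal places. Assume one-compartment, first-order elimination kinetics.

6.60 mg/L

C₀ per dose = Dose / Vd = 2220 / 397 = 5.592 mg/L
k = ln2 / t½ = 0.693147 / 26.2 = 0.02646 h⁻¹
Fraction remaining after one interval: r = e^(−kτ) = e^(−0.02646 × 13.7) = 0.6959
Before dose 3, 2 doses have been given (aged 1τ, 2τ).
C_trough = C₀ × (r + r²) = 5.592 × (0.6959 + 0.4843) = 6.600 mg/L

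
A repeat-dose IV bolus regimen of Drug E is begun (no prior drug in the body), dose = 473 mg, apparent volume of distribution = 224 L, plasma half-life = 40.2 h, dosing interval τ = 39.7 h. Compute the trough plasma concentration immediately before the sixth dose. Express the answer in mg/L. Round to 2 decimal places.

2.08 mg/L

C₀ per dose = Dose / Vd = 473 / 224 = 2.112 mg/L
k = ln2 / t½ = 0.693147 / 40.2 = 0.01724 h⁻¹
Fraction remaining after one interval: r = e^(−kτ) = e^(−0.01724 × 39.7) = 0.5044
Before dose 6, 5 doses have been given (aged 1τ, 2τ, 3τ, 4τ, 5τ).
C_trough = C₀ × (r + r² + … + r^5) = C₀ × r(1−r^5)/(1−r)
        = 2.112 × 0.5044 × (1 − 0.03265) / (1 − 0.5044) = 2.079 mg/L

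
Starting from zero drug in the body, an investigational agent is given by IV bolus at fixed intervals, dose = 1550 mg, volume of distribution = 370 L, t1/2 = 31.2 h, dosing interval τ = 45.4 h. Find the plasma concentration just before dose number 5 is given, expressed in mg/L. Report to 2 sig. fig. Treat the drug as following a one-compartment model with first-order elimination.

2.4 mg/L

C₀ per dose = Dose / Vd = 1550 / 370 = 4.189 mg/L
k = ln2 / t½ = 0.693147 / 31.2 = 0.02222 h⁻¹
Fraction remaining after one interval: r = e^(−kτ) = e^(−0.02222 × 45.4) = 0.3647
Before dose 5, 4 doses have been given (aged 1τ, 2τ, 3τ, 4τ).
C_trough = C₀ × (r + r² + … + r^4) = C₀ × r(1−r^4)/(1−r)
        = 4.189 × 0.3647 × (1 − 0.01769) / (1 − 0.3647) = 2.362 mg/L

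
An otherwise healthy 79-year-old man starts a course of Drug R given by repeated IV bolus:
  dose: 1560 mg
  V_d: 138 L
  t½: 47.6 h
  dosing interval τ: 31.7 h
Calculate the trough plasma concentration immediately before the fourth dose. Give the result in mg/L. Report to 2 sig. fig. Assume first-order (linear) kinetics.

C₀ per dose = Dose / Vd = 1560 / 138 = 11.30 mg/L
k = ln2 / t½ = 0.693147 / 47.6 = 0.01456 h⁻¹
Fraction remaining after one interval: r = e^(−kτ) = e^(−0.01456 × 31.7) = 0.6303
Before dose 4, 3 doses have been given (aged 1τ, 2τ, 3τ).
C_trough = C₀ × (r + r² + … + r^3) = C₀ × r(1−r^3)/(1−r)
        = 11.30 × 0.6303 × (1 − 0.2504) / (1 − 0.6303) = 14.44 mg/L

14 mg/L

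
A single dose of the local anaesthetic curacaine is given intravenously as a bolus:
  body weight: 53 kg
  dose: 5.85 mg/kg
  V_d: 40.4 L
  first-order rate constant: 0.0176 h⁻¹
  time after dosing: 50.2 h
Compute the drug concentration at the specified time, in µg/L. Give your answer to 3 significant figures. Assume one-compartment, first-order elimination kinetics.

3170 µg/L

Total dose = 5.85 × 53 = 310.1 mg
C₀ = Dose / Vd = 310.1 / 40.4 = 7.676 mg/L
C = C₀ · e^(−k·t) = 7.676 × e^(−0.01760 × 50.2)
  = 7.676 × 0.4133 = 3.172 mg/L
Convert: 3.172 mg/L × 1000 = 3172 µg/L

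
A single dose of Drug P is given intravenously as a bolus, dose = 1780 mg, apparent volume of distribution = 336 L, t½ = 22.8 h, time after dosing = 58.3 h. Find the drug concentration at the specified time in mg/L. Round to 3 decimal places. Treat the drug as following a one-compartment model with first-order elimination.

C₀ = Dose / Vd = 1780 / 336 = 5.298 mg/L
k = ln2 / t½ = 0.693147 / 22.8 = 0.03040 h⁻¹
C = C₀ · e^(−k·t) = 5.298 × e^(−0.03040 × 58.3)
  = 5.298 × 0.1699 = 0.9001 mg/L

0.900 mg/L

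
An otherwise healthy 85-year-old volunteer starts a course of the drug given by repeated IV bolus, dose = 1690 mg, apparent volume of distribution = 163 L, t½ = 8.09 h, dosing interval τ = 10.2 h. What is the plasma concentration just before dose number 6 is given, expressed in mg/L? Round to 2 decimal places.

7.33 mg/L

C₀ per dose = Dose / Vd = 1690 / 163 = 10.37 mg/L
k = ln2 / t½ = 0.693147 / 8.09 = 0.08568 h⁻¹
Fraction remaining after one interval: r = e^(−kτ) = e^(−0.08568 × 10.2) = 0.4173
Before dose 6, 5 doses have been given (aged 1τ, 2τ, 3τ, 4τ, 5τ).
C_trough = C₀ × (r + r² + … + r^5) = C₀ × r(1−r^5)/(1−r)
        = 10.37 × 0.4173 × (1 − 0.01265) / (1 − 0.4173) = 7.333 mg/L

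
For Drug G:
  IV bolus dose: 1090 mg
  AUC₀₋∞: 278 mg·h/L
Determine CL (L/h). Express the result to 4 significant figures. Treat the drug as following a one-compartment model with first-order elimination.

CL = Dose / AUC = 1090 / 278 = 3.921 L/h

3.921 L/h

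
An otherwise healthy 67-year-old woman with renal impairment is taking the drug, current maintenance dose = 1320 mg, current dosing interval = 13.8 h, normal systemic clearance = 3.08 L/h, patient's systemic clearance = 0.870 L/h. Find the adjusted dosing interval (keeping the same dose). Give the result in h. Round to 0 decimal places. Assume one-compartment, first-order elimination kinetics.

To keep the same average steady-state level, dosing rate must scale with clearance.
CL ratio = 0.870 / 3.08 = 0.2825
New interval (same dose) = 13.8 / 0.2825 = 48.85 h

49 h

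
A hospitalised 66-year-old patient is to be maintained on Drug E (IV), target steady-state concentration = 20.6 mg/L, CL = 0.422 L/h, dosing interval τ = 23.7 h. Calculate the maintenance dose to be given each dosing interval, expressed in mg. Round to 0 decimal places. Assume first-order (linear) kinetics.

At steady state, Dose/τ = Css × CL.
Dose = Css × CL × τ = 20.6 × 0.4220 × 23.7 = 206.0 mg

206 mg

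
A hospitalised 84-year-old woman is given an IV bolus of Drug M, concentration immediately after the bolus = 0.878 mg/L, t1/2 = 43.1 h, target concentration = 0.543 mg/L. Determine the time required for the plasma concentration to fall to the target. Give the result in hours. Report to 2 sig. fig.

k = ln2 / t½ = 0.693147 / 43.1 = 0.01608 h⁻¹
t = ln(C₀ / C) / k = ln(0.8780 / 0.543) / 0.01608
  = ln(1.617) / 0.01608 = 0.4806 / 0.01608 = 29.89 h

30 h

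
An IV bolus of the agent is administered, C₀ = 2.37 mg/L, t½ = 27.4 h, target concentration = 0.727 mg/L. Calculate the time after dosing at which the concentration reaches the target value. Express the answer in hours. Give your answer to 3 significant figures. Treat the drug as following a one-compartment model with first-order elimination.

46.7 h

k = ln2 / t½ = 0.693147 / 27.4 = 0.02530 h⁻¹
t = ln(C₀ / C) / k = ln(2.370 / 0.727) / 0.02530
  = ln(3.260) / 0.02530 = 1.182 / 0.02530 = 46.72 h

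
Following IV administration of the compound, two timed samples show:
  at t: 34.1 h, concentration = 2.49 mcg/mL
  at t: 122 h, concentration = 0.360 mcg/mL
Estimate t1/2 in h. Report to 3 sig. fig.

31.5 h

k = ln(C₁/C₂) / (t₂ − t₁) = ln(2.49/0.360) / (122 − 34.1)
  = 1.934 / 87.90 = 0.02200 h⁻¹
t½ = ln2 / k = 0.693147 / 0.02200 = 31.51 h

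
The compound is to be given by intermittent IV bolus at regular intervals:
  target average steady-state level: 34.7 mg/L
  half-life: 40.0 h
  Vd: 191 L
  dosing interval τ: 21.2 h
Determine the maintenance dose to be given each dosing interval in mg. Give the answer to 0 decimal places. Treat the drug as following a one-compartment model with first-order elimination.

2435 mg

k = ln2 / t½ = 0.693147 / 40.0 = 0.01733 h⁻¹
CL = k × Vd = 0.01733 × 191 = 3.310 L/h
At steady state, Dose/τ = Css × CL.
Dose = Css × CL × τ = 34.7 × 3.310 × 21.2 = 2435 mg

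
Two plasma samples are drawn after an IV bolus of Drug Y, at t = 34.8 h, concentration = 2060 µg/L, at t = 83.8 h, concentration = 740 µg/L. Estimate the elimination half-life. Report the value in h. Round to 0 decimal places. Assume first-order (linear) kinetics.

33 h

k = ln(C₁/C₂) / (t₂ − t₁) = ln(2060/740) / (83.8 − 34.8)
  = 1.024 / 49.00 = 0.02090 h⁻¹
t½ = ln2 / k = 0.693147 / 0.02090 = 33.16 h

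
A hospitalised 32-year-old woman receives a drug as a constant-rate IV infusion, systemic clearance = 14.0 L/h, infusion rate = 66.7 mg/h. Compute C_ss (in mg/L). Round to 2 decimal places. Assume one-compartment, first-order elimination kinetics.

4.76 mg/L

At steady state Css = R₀ / CL = 66.7 / 14.00 = 4.764 mg/L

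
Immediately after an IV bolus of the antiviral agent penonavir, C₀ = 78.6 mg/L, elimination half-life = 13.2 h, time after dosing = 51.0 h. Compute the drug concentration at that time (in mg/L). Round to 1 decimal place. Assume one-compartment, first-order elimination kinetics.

5.4 mg/L

k = ln2 / t½ = 0.693147 / 13.2 = 0.05251 h⁻¹
C = C₀ · e^(−k·t) = 78.60 × e^(−0.05251 × 51.0)
  = 78.60 × 0.06870 = 5.400 mg/L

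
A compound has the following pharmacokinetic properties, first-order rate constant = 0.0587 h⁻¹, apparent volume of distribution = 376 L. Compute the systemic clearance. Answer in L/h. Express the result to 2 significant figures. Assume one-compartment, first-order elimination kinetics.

CL = k × Vd = 0.0587 × 376 = 22.07 L/h

22 L/h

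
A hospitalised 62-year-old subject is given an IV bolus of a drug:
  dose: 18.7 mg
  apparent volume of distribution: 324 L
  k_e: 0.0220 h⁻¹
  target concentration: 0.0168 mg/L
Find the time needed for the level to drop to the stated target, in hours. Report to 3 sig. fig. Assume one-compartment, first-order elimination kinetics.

C₀ = Dose / Vd = 18.70 / 324 = 0.05772 mg/L
t = ln(C₀ / C) / k = ln(0.05772 / 0.0168) / 0.02200
  = ln(3.436) / 0.02200 = 1.234 / 0.02200 = 56.09 h

56.1 h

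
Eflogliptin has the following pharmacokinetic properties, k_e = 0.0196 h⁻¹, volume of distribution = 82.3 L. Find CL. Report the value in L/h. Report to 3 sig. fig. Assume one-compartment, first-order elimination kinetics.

CL = k × Vd = 0.0196 × 82.3 = 1.613 L/h

1.61 L/h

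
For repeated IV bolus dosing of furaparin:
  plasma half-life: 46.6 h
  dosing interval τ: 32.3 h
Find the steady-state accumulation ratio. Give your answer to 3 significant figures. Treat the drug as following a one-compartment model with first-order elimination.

2.62

k = ln2 / t½ = 0.693147 / 46.6 = 0.01487 h⁻¹
e^(−kτ) = e^(−0.01487 × 32.3) = 0.6186
Accumulation ratio R = 1 / (1 − e^(−kτ)) = 1 / (1 − 0.6186) = 2.622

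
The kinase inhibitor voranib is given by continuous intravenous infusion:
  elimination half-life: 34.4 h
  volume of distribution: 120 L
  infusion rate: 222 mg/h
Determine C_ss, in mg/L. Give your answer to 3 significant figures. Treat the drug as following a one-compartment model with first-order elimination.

k = ln2 / t½ = 0.693147 / 34.4 = 0.02015 h⁻¹
CL = k × Vd = 0.02015 × 120 = 2.418 L/h
At steady state Css = R₀ / CL = 222 / 2.418 = 91.81 mg/L

91.8 mg/L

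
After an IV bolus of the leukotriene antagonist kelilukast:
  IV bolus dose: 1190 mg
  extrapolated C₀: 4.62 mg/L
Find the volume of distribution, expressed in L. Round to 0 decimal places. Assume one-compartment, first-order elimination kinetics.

258 L

Vd = Dose / C₀ = 1190 / 4.62 = 257.6 L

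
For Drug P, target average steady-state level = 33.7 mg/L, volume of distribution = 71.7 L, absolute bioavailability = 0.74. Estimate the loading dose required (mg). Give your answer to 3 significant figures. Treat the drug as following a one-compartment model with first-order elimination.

3270 mg

LD = Css × Vd / F = 33.7 × 71.7 / 0.74 = 3265 mg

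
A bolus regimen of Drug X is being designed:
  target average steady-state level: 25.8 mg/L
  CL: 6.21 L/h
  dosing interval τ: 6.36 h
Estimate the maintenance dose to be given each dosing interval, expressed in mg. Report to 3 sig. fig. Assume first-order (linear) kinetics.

At steady state, Dose/τ = Css × CL.
Dose = Css × CL × τ = 25.8 × 6.210 × 6.36 = 1019 mg

1020 mg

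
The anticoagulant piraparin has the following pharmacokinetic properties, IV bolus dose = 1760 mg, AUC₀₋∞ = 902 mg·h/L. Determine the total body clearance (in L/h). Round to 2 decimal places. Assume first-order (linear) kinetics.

CL = Dose / AUC = 1760 / 902 = 1.951 L/h

1.95 L/h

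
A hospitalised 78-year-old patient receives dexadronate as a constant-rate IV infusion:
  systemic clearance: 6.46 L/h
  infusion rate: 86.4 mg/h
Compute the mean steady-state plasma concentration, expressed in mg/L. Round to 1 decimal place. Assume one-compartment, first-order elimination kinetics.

At steady state Css = R₀ / CL = 86.4 / 6.460 = 13.37 mg/L

13.4 mg/L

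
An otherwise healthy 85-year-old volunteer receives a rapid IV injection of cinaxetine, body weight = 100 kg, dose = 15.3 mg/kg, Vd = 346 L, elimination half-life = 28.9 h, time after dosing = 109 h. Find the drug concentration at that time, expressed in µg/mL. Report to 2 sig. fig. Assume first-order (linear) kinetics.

0.32 µg/mL

Total dose = 15.3 × 100 = 1530 mg
C₀ = Dose / Vd = 1530 / 346 = 4.422 mg/L
k = ln2 / t½ = 0.693147 / 28.9 = 0.02398 h⁻¹
C = C₀ · e^(−k·t) = 4.422 × e^(−0.02398 × 109)
  = 4.422 × 0.07325 = 0.3239 mg/L
(0.3239 mg/L = 0.3239 µg/mL)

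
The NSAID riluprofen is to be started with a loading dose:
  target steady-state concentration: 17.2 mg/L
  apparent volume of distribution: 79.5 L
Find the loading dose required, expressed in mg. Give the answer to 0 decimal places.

1367 mg

LD = Css × Vd = 17.2 × 79.5 = 1367 mg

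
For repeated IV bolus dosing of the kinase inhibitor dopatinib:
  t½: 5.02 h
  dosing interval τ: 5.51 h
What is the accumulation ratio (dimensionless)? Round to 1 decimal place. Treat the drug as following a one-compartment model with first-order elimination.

1.9

k = ln2 / t½ = 0.693147 / 5.02 = 0.1381 h⁻¹
e^(−kτ) = e^(−0.1381 × 5.51) = 0.4672
Accumulation ratio R = 1 / (1 − e^(−kτ)) = 1 / (1 − 0.4672) = 1.877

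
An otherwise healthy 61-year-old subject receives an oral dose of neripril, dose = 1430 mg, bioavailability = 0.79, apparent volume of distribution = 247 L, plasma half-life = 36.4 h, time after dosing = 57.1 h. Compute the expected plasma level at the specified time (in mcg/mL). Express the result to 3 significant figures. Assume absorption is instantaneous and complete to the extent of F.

1.54 mcg/mL

Amount reaching circulation = F × Dose = 0.79 × 1430 = 1130 mg
C₀ = F·Dose / Vd = 1130 / 247 = 4.575 mg/L
k = ln2 / t½ = 0.693147 / 36.4 = 0.01904 h⁻¹
C = C₀ · e^(−k·t) = 4.575 × e^(−0.01904 × 57.1)
  = 4.575 × 0.3372 = 1.543 mg/L
(1.543 mg/L = 1.543 mcg/mL)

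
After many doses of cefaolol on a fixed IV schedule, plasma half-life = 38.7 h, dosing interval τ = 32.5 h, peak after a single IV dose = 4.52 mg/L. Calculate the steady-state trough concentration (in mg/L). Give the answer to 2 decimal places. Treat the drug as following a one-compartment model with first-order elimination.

5.72 mg/L

k = ln2 / t½ = 0.693147 / 38.7 = 0.01791 h⁻¹
e^(−kτ) = e^(−0.01791 × 32.5) = 0.5587
Accumulation ratio R = 1 / (1 − e^(−kτ)) = 1 / (1 − 0.5587) = 2.266
Steady-state trough = C₀ × R × e^(−kτ) = 4.52 × 2.266 × 0.5587 = 5.722 mg/L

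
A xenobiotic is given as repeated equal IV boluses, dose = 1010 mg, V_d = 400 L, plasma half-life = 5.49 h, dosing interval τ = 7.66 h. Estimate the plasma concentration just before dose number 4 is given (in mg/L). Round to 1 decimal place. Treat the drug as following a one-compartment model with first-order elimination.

1.5 mg/L

C₀ per dose = Dose / Vd = 1010 / 400 = 2.525 mg/L
k = ln2 / t½ = 0.693147 / 5.49 = 0.1263 h⁻¹
Fraction remaining after one interval: r = e^(−kτ) = e^(−0.1263 × 7.66) = 0.3800
Before dose 4, 3 doses have been given (aged 1τ, 2τ, 3τ).
C_trough = C₀ × (r + r² + … + r^3) = C₀ × r(1−r^3)/(1−r)
        = 2.525 × 0.3800 × (1 − 0.05487) / (1 − 0.3800) = 1.463 mg/L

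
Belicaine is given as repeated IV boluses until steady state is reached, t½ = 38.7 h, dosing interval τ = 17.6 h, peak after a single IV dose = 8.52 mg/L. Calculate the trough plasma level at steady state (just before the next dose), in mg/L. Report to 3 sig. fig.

23.0 mg/L

k = ln2 / t½ = 0.693147 / 38.7 = 0.01791 h⁻¹
e^(−kτ) = e^(−0.01791 × 17.6) = 0.7296
Accumulation ratio R = 1 / (1 − e^(−kτ)) = 1 / (1 − 0.7296) = 3.698
Steady-state trough = C₀ × R × e^(−kτ) = 8.52 × 3.698 × 0.7296 = 22.99 mg/L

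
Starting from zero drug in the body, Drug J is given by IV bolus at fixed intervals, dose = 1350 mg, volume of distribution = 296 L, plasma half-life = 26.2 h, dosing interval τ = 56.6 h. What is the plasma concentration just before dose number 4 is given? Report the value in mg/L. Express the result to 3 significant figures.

1.30 mg/L

C₀ per dose = Dose / Vd = 1350 / 296 = 4.561 mg/L
k = ln2 / t½ = 0.693147 / 26.2 = 0.02646 h⁻¹
Fraction remaining after one interval: r = e^(−kτ) = e^(−0.02646 × 56.6) = 0.2237
Before dose 4, 3 doses have been given (aged 1τ, 2τ, 3τ).
C_trough = C₀ × (r + r² + … + r^3) = C₀ × r(1−r^3)/(1−r)
        = 4.561 × 0.2237 × (1 − 0.01119) / (1 − 0.2237) = 1.300 mg/L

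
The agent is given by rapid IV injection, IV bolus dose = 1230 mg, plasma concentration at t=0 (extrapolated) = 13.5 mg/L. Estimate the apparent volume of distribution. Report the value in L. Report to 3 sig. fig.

Vd = Dose / C₀ = 1230 / 13.5 = 91.11 L

91.1 L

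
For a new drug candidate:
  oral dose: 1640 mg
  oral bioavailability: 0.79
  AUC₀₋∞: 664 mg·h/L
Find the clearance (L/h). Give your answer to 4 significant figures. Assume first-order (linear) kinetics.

CL = F·Dose / AUC = 0.79 × 1640 / 664 = 1.951 L/h

1.951 L/h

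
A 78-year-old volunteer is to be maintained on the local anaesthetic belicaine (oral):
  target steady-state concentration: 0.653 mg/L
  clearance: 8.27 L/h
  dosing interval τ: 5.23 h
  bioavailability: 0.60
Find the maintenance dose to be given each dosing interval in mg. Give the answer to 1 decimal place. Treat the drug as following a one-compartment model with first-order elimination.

47.1 mg

At steady state, F × (Dose/τ) = Css × CL.
Dose = Css × CL × τ / F = 0.653 × 8.270 × 5.23 / 0.60 = 47.07 mg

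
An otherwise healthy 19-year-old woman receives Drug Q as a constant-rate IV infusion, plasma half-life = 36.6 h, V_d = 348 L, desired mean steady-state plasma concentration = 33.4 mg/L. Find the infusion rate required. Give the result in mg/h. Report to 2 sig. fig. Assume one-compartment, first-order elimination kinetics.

220 mg/h

k = ln2 / t½ = 0.693147 / 36.6 = 0.01894 h⁻¹
CL = k × Vd = 0.01894 × 348 = 6.591 L/h
At steady state, infusion rate R₀ = Css × CL = 33.4 × 6.591 = 220.1 mg/h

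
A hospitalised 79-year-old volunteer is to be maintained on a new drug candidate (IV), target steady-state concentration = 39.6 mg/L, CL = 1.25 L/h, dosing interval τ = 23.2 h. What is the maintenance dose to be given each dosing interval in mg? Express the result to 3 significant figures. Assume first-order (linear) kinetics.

At steady state, Dose/τ = Css × CL.
Dose = Css × CL × τ = 39.6 × 1.250 × 23.2 = 1148 mg

1150 mg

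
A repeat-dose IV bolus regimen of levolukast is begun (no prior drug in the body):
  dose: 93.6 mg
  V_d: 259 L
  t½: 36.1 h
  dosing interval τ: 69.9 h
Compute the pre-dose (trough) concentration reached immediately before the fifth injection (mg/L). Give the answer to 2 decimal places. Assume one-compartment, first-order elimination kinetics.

0.13 mg/L

C₀ per dose = Dose / Vd = 93.6 / 259 = 0.3614 mg/L
k = ln2 / t½ = 0.693147 / 36.1 = 0.01920 h⁻¹
Fraction remaining after one interval: r = e^(−kτ) = e^(−0.01920 × 69.9) = 0.2613
Before dose 5, 4 doses have been given (aged 1τ, 2τ, 3τ, 4τ).
C_trough = C₀ × (r + r² + … + r^4) = C₀ × r(1−r^4)/(1−r)
        = 0.3614 × 0.2613 × (1 − 0.004662) / (1 − 0.2613) = 0.1272 mg/L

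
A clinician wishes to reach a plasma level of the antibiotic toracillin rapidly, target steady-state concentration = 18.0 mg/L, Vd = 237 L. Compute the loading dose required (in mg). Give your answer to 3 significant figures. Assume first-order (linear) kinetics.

4270 mg

LD = Css × Vd = 18.0 × 237 = 4266 mg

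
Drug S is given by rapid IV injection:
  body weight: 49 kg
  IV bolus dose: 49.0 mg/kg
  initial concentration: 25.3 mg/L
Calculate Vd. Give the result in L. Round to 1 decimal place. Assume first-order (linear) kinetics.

94.9 L

Dose = 49.0 × 49 = 2401 mg
Vd = Dose / C₀ = 2401 / 25.3 = 94.90 L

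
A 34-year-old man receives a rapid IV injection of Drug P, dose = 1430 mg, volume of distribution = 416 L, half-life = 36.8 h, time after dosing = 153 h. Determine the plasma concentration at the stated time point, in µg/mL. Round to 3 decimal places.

0.193 µg/mL

C₀ = Dose / Vd = 1430 / 416 = 3.438 mg/L
k = ln2 / t½ = 0.693147 / 36.8 = 0.01884 h⁻¹
C = C₀ · e^(−k·t) = 3.438 × e^(−0.01884 × 153)
  = 3.438 × 0.05599 = 0.1925 mg/L
(0.1925 mg/L = 0.1925 µg/mL)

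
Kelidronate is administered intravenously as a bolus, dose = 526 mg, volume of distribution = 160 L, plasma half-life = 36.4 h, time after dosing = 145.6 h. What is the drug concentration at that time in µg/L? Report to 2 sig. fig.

210 µg/L

C₀ = Dose / Vd = 526.0 / 160 = 3.288 mg/L
k = ln2 / t½ = 0.693147 / 36.4 = 0.01904 h⁻¹
t / t½ = 145.6 / 36.4 = 4 half-lives
C = C₀ × (1/2)^4 = 3.288 × 0.06250 = 0.2055 mg/L
Convert: 0.2055 mg/L × 1000 = 205.5 µg/L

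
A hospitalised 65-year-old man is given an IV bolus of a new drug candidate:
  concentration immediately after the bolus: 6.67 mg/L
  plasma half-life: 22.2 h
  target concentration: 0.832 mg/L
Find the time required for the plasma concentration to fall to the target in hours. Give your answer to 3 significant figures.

k = ln2 / t½ = 0.693147 / 22.2 = 0.03122 h⁻¹
t = ln(C₀ / C) / k = ln(6.670 / 0.832) / 0.03122
  = ln(8.017) / 0.03122 = 2.082 / 0.03122 = 66.69 h

66.7 h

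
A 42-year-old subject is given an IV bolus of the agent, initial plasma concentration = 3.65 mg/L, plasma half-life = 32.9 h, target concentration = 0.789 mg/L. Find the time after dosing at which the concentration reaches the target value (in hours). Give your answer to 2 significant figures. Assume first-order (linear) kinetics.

k = ln2 / t½ = 0.693147 / 32.9 = 0.02107 h⁻¹
t = ln(C₀ / C) / k = ln(3.650 / 0.789) / 0.02107
  = ln(4.626) / 0.02107 = 1.532 / 0.02107 = 72.71 h

73 h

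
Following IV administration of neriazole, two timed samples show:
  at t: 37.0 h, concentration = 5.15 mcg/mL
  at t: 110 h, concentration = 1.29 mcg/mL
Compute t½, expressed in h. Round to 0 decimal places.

k = ln(C₁/C₂) / (t₂ − t₁) = ln(5.15/1.29) / (110 − 37.0)
  = 1.384 / 73.00 = 0.01896 h⁻¹
t½ = ln2 / k = 0.693147 / 0.01896 = 36.56 h

37 h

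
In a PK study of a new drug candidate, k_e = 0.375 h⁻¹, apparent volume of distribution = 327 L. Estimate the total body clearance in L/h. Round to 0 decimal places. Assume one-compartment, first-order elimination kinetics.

123 L/h

CL = k × Vd = 0.375 × 327 = 122.6 L/h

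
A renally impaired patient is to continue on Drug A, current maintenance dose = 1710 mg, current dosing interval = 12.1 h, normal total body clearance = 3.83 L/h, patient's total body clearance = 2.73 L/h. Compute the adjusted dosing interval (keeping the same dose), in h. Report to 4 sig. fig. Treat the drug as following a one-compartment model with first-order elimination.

To keep the same average steady-state level, dosing rate must scale with clearance.
CL ratio = 2.73 / 3.83 = 0.7128
New interval (same dose) = 12.1 / 0.7128 = 16.98 h

16.98 h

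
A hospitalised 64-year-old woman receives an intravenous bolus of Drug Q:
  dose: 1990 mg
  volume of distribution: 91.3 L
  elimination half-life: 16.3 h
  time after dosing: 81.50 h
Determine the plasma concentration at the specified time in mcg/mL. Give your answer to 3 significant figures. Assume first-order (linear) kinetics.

0.681 mcg/mL

C₀ = Dose / Vd = 1990 / 91.3 = 21.80 mg/L
k = ln2 / t½ = 0.693147 / 16.3 = 0.04252 h⁻¹
t / t½ = 81.50 / 16.3 = 5 half-lives
C = C₀ × (1/2)^5 = 21.80 × 0.03125 = 0.6813 mg/L
(0.6813 mg/L = 0.6813 mcg/mL)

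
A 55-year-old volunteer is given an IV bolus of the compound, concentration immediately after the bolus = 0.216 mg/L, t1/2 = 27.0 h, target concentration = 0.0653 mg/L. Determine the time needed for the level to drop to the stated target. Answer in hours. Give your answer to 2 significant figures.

47 h

k = ln2 / t½ = 0.693147 / 27.0 = 0.02567 h⁻¹
t = ln(C₀ / C) / k = ln(0.2160 / 0.0653) / 0.02567
  = ln(3.308) / 0.02567 = 1.196 / 0.02567 = 46.59 h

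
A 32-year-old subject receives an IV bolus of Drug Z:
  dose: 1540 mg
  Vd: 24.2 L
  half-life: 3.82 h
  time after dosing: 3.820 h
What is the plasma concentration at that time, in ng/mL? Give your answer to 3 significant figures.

31800 ng/mL

C₀ = Dose / Vd = 1540 / 24.2 = 63.64 mg/L
k = ln2 / t½ = 0.693147 / 3.82 = 0.1815 h⁻¹
t / t½ = 3.820 / 3.82 = 1 half-lives
C = C₀ × (1/2)^1 = 63.64 × 0.5000 = 31.82 mg/L
Convert: 31.82 mg/L × 1000 = 31820 ng/mL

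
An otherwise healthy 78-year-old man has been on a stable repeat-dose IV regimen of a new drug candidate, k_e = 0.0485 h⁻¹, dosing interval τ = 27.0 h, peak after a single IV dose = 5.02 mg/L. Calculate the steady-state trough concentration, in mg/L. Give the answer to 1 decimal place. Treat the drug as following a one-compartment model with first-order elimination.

1.9 mg/L

e^(−kτ) = e^(−0.04850 × 27.0) = 0.2700
Accumulation ratio R = 1 / (1 − e^(−kτ)) = 1 / (1 − 0.2700) = 1.370
Steady-state trough = C₀ × R × e^(−kτ) = 5.02 × 1.370 × 0.2700 = 1.857 mg/L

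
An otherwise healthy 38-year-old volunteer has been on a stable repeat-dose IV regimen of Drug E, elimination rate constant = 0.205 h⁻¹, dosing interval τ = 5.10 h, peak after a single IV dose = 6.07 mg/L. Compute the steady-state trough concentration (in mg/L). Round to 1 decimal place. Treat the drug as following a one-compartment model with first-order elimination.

3.3 mg/L

e^(−kτ) = e^(−0.2050 × 5.10) = 0.3515
Accumulation ratio R = 1 / (1 − e^(−kτ)) = 1 / (1 − 0.3515) = 1.542
Steady-state trough = C₀ × R × e^(−kτ) = 6.07 × 1.542 × 0.3515 = 3.290 mg/L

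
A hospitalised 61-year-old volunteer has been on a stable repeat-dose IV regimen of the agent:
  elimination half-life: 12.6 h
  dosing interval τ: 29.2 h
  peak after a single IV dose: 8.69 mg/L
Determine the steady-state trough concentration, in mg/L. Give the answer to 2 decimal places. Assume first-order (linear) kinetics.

2.18 mg/L

k = ln2 / t½ = 0.693147 / 12.6 = 0.05501 h⁻¹
e^(−kτ) = e^(−0.05501 × 29.2) = 0.2006
Accumulation ratio R = 1 / (1 − e^(−kτ)) = 1 / (1 − 0.2006) = 1.251
Steady-state trough = C₀ × R × e^(−kτ) = 8.69 × 1.251 × 0.2006 = 2.181 mg/L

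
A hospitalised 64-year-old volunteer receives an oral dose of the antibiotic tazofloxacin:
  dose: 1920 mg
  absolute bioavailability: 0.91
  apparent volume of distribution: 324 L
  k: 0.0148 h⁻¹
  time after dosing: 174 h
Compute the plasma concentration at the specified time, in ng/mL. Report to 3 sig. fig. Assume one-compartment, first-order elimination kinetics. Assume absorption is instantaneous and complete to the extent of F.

411 ng/mL

Amount reaching circulation = F × Dose = 0.91 × 1920 = 1747 mg
C₀ = F·Dose / Vd = 1747 / 324 = 5.392 mg/L
C = C₀ · e^(−k·t) = 5.392 × e^(−0.01480 × 174)
  = 5.392 × 0.07614 = 0.4105 mg/L
Convert: 0.4105 mg/L × 1000 = 410.5 ng/mL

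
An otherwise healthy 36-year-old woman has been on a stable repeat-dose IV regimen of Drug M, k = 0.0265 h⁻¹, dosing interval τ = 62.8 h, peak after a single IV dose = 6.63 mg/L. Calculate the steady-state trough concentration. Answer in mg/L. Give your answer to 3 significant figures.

1.55 mg/L

e^(−kτ) = e^(−0.02650 × 62.8) = 0.1893
Accumulation ratio R = 1 / (1 − e^(−kτ)) = 1 / (1 − 0.1893) = 1.234
Steady-state trough = C₀ × R × e^(−kτ) = 6.63 × 1.234 × 0.1893 = 1.549 mg/L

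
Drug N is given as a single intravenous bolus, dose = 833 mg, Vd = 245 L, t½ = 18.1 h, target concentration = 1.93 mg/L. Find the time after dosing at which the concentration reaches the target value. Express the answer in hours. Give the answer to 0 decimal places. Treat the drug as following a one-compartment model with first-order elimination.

C₀ = Dose / Vd = 833.0 / 245 = 3.400 mg/L
k = ln2 / t½ = 0.693147 / 18.1 = 0.03830 h⁻¹
t = ln(C₀ / C) / k = ln(3.400 / 1.93) / 0.03830
  = ln(1.762) / 0.03830 = 0.5664 / 0.03830 = 14.79 h

15 h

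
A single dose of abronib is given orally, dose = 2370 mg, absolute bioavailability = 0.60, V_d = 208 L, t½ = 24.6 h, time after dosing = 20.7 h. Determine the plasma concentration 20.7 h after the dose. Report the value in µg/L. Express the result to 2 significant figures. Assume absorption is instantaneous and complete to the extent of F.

Amount reaching circulation = F × Dose = 0.60 × 2370 = 1422 mg
C₀ = F·Dose / Vd = 1422 / 208 = 6.837 mg/L
k = ln2 / t½ = 0.693147 / 24.6 = 0.02818 h⁻¹
C = C₀ · e^(−k·t) = 6.837 × e^(−0.02818 × 20.7)
  = 6.837 × 0.5580 = 3.815 mg/L
Convert: 3.815 mg/L × 1000 = 3815 µg/L

3800 µg/L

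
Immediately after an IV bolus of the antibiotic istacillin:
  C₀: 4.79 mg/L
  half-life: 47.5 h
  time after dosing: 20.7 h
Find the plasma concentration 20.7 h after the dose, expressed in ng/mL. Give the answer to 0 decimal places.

3541 ng/mL

k = ln2 / t½ = 0.693147 / 47.5 = 0.01459 h⁻¹
C = C₀ · e^(−k·t) = 4.790 × e^(−0.01459 × 20.7)
  = 4.790 × 0.7393 = 3.541 mg/L
Convert: 3.541 mg/L × 1000 = 3541 ng/mL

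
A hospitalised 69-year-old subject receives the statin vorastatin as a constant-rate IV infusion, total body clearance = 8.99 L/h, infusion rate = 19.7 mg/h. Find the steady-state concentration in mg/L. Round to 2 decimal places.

2.19 mg/L

At steady state Css = R₀ / CL = 19.7 / 8.990 = 2.191 mg/L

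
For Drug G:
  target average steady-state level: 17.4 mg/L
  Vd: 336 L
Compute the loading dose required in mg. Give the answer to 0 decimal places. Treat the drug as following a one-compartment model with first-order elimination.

LD = Css × Vd = 17.4 × 336 = 5846 mg

5846 mg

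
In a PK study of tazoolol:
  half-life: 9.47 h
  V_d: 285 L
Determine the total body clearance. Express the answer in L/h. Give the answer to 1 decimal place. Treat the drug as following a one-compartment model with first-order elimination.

20.9 L/h

k = ln2 / t½ = 0.693147 / 9.47 = 0.07319 h⁻¹
CL = k × Vd = 0.07319 × 285 = 20.86 L/h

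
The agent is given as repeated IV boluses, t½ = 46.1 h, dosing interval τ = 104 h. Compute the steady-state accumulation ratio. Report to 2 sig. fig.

k = ln2 / t½ = 0.693147 / 46.1 = 0.01504 h⁻¹
e^(−kτ) = e^(−0.01504 × 104) = 0.2093
Accumulation ratio R = 1 / (1 − e^(−kτ)) = 1 / (1 − 0.2093) = 1.265

1.3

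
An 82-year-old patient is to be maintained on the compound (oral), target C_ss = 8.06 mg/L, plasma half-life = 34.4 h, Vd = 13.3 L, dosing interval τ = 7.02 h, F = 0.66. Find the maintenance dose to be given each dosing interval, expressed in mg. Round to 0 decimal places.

k = ln2 / t½ = 0.693147 / 34.4 = 0.02015 h⁻¹
CL = k × Vd = 0.02015 × 13.3 = 0.2680 L/h
At steady state, F × (Dose/τ) = Css × CL.
Dose = Css × CL × τ / F = 8.06 × 0.2680 × 7.02 / 0.66 = 22.98 mg

23 mg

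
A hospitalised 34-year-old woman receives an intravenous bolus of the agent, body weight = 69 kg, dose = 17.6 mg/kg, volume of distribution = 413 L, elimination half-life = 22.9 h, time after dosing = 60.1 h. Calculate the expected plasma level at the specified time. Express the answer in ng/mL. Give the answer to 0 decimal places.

Total dose = 17.6 × 69 = 1214 mg
C₀ = Dose / Vd = 1214 / 413 = 2.939 mg/L
k = ln2 / t½ = 0.693147 / 22.9 = 0.03027 h⁻¹
C = C₀ · e^(−k·t) = 2.939 × e^(−0.03027 × 60.1)
  = 2.939 × 0.1622 = 0.4767 mg/L
Convert: 0.4767 mg/L × 1000 = 476.7 ng/mL

477 ng/mL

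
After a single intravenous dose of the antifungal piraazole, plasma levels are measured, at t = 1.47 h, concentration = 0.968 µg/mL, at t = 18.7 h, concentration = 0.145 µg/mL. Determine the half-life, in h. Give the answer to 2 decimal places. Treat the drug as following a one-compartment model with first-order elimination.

6.29 h

k = ln(C₁/C₂) / (t₂ − t₁) = ln(0.968/0.145) / (18.7 − 1.47)
  = 1.898 / 17.23 = 0.1102 h⁻¹
t½ = ln2 / k = 0.693147 / 0.1102 = 6.290 h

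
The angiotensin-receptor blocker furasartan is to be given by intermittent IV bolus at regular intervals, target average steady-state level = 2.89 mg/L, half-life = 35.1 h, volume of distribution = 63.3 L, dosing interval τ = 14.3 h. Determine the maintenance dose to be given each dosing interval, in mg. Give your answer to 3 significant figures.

51.7 mg

k = ln2 / t½ = 0.693147 / 35.1 = 0.01975 h⁻¹
CL = k × Vd = 0.01975 × 63.3 = 1.250 L/h
At steady state, Dose/τ = Css × CL.
Dose = Css × CL × τ = 2.89 × 1.250 × 14.3 = 51.66 mg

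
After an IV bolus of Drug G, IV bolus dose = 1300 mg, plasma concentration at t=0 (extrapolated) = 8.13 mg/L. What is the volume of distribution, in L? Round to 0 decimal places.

160 L

Vd = Dose / C₀ = 1300 / 8.13 = 159.9 L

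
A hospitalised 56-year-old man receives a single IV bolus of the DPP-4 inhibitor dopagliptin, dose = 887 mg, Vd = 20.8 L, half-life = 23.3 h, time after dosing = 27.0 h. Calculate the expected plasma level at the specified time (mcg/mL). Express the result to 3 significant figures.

19.1 mcg/mL

C₀ = Dose / Vd = 887.0 / 20.8 = 42.64 mg/L
k = ln2 / t½ = 0.693147 / 23.3 = 0.02975 h⁻¹
C = C₀ · e^(−k·t) = 42.64 × e^(−0.02975 × 27.0)
  = 42.64 × 0.4479 = 19.10 mg/L
(19.10 mg/L = 19.10 mcg/mL)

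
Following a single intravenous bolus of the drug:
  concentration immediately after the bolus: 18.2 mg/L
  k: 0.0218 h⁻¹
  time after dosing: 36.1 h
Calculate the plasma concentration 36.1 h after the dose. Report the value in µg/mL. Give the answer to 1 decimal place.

C = C₀ · e^(−k·t) = 18.20 × e^(−0.02180 × 36.1)
  = 18.20 × 0.4552 = 8.285 mg/L
(8.285 mg/L = 8.285 µg/mL)

8.3 µg/mL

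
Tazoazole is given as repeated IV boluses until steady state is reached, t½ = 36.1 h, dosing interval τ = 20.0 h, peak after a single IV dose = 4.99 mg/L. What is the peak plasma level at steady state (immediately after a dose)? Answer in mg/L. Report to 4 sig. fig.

15.65 mg/L

k = ln2 / t½ = 0.693147 / 36.1 = 0.01920 h⁻¹
e^(−kτ) = e^(−0.01920 × 20.0) = 0.6811
Accumulation ratio R = 1 / (1 − e^(−kτ)) = 1 / (1 − 0.6811) = 3.136
Steady-state peak = C₀ × R = 4.99 × 3.136 = 15.65 mg/L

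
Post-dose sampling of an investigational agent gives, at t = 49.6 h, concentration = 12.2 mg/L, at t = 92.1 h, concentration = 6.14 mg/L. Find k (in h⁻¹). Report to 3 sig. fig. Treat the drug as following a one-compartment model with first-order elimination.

k = ln(C₁/C₂) / (t₂ − t₁) = ln(12.2/6.14) / (92.1 − 49.6)
  = 0.6866 / 42.50 = 0.01616 h⁻¹

0.0162 h⁻¹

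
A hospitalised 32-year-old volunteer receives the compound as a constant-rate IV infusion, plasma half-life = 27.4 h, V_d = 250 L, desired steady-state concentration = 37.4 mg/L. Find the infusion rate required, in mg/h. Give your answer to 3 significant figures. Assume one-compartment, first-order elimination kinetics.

237 mg/h

k = ln2 / t½ = 0.693147 / 27.4 = 0.02530 h⁻¹
CL = k × Vd = 0.02530 × 250 = 6.325 L/h
At steady state, infusion rate R₀ = Css × CL = 37.4 × 6.325 = 236.6 mg/h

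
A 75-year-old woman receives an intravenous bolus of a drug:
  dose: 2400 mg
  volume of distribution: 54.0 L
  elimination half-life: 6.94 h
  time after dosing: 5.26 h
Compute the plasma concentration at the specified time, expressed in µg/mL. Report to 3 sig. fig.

26.3 µg/mL

C₀ = Dose / Vd = 2400 / 54.0 = 44.44 mg/L
k = ln2 / t½ = 0.693147 / 6.94 = 0.09988 h⁻¹
C = C₀ · e^(−k·t) = 44.44 × e^(−0.09988 × 5.26)
  = 44.44 × 0.5913 = 26.28 mg/L
(26.28 mg/L = 26.28 µg/mL)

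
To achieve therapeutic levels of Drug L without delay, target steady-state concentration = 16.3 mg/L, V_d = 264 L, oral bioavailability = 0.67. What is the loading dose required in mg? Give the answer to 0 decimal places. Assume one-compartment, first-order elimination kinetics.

6423 mg

LD = Css × Vd / F = 16.3 × 264 / 0.67 = 6423 mg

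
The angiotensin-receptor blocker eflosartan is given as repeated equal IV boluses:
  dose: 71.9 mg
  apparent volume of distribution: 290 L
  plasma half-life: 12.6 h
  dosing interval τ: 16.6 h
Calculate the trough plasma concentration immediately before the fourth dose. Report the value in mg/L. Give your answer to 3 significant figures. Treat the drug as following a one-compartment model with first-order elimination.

C₀ per dose = Dose / Vd = 71.9 / 290 = 0.2479 mg/L
k = ln2 / t½ = 0.693147 / 12.6 = 0.05501 h⁻¹
Fraction remaining after one interval: r = e^(−kτ) = e^(−0.05501 × 16.6) = 0.4013
Before dose 4, 3 doses have been given (aged 1τ, 2τ, 3τ).
C_trough = C₀ × (r + r² + … + r^3) = C₀ × r(1−r^3)/(1−r)
        = 0.2479 × 0.4013 × (1 − 0.06463) / (1 − 0.4013) = 0.1554 mg/L

0.155 mg/L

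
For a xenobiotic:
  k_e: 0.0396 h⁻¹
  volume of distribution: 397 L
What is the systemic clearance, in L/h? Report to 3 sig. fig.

CL = k × Vd = 0.0396 × 397 = 15.72 L/h

15.7 L/h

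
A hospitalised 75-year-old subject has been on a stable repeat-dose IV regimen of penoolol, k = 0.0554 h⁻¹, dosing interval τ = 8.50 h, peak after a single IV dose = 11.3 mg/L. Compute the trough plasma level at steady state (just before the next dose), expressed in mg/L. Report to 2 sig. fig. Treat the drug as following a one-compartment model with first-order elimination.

e^(−kτ) = e^(−0.05540 × 8.50) = 0.6244
Accumulation ratio R = 1 / (1 − e^(−kτ)) = 1 / (1 − 0.6244) = 2.662
Steady-state trough = C₀ × R × e^(−kτ) = 11.3 × 2.662 × 0.6244 = 18.78 mg/L

19 mg/L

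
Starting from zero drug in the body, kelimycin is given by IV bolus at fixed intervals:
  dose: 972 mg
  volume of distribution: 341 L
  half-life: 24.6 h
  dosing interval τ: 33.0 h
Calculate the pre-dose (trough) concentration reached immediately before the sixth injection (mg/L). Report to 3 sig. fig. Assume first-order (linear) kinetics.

C₀ per dose = Dose / Vd = 972 / 341 = 2.850 mg/L
k = ln2 / t½ = 0.693147 / 24.6 = 0.02818 h⁻¹
Fraction remaining after one interval: r = e^(−kτ) = e^(−0.02818 × 33.0) = 0.3946
Before dose 6, 5 doses have been given (aged 1τ, 2τ, 3τ, 4τ, 5τ).
C_trough = C₀ × (r + r² + … + r^5) = C₀ × r(1−r^5)/(1−r)
        = 2.850 × 0.3946 × (1 − 0.009567) / (1 − 0.3946) = 1.840 mg/L

1.84 mg/L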